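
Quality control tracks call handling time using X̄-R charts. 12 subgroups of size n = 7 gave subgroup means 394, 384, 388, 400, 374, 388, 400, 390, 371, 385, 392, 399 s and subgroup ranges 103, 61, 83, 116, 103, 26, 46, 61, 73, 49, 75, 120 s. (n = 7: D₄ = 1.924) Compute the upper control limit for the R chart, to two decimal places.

R̄ = (103 + 61 + 83 + 116 + 103 + 26 + 46 + 61 + 73 + 49 + 75 + 120) / 12 = 916.0000 / 12 = 76.3333
UCL_R = D₄·R̄ = 1.924 × 76.3333 = 146.8653

146.87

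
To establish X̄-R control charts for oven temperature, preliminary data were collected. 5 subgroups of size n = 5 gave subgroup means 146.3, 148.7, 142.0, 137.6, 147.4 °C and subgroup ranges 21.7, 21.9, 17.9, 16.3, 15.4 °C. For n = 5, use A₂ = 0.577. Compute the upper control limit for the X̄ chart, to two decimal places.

X̄̄ = (146.3 + 148.7 + 142.0 + 137.6 + 147.4) / 5 = 722.0000 / 5 = 144.4000
R̄ = (21.7 + 21.9 + 17.9 + 16.3 + 15.4) / 5 = 93.2000 / 5 = 18.6400
UCL = X̄̄ + A₂·R̄ = 144.4000 + 0.577 × 18.6400 = 155.1553

155.16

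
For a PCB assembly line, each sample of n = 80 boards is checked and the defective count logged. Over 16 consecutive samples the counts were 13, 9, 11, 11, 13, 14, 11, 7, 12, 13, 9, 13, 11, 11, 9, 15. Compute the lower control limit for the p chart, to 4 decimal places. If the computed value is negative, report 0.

p̄ = Σdᵢ / (k·n) = 182 / (16 × 80) = 0.14219
LCL = p̄ − 3·√(p̄(1−p̄)/n) = 0.14219 − 3 × 0.03905 = 0.02505

0.0250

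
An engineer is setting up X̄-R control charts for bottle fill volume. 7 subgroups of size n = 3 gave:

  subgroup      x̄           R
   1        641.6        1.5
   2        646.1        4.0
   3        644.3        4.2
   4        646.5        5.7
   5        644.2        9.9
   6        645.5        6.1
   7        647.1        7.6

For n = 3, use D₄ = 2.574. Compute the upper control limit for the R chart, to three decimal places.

R̄ = (1.5 + 4.0 + 4.2 + 5.7 + 9.9 + 6.1 + 7.6) / 7 = 39.0000 / 7 = 5.5714
UCL_R = D₄·R̄ = 2.574 × 5.5714 = 14.3409

14.341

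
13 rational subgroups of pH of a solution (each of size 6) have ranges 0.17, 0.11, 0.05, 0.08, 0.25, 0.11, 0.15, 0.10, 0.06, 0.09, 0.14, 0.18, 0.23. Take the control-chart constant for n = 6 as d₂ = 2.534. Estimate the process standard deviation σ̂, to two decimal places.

0.05

R̄ = (0.17 + 0.11 + 0.05 + 0.08 + 0.25 + 0.11 + 0.15 + 0.10 + 0.06 + 0.09 + 0.14 + 0.18 + 0.23) / 13 = 0.1323
σ̂ = R̄ / d₂ = 0.1323 / 2.534 = 0.0522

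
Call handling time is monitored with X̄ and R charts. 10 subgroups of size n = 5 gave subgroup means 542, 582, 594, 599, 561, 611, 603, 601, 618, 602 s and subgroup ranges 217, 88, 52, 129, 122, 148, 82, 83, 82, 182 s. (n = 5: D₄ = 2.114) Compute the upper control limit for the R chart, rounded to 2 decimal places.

R̄ = (217 + 88 + 52 + 129 + 122 + 148 + 82 + 83 + 82 + 182) / 10 = 1185.0000 / 10 = 118.5000
UCL_R = D₄·R̄ = 2.114 × 118.5000 = 250.5090

250.51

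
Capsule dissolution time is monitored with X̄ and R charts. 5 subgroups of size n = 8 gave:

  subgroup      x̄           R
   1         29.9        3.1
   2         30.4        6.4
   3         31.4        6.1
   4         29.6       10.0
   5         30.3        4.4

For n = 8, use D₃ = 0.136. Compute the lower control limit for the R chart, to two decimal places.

R̄ = (3.1 + 6.4 + 6.1 + 10.0 + 4.4) / 5 = 30.0000 / 5 = 6.0000
LCL_R = D₃·R̄ = 0.136 × 6.0000 = 0.8160

0.82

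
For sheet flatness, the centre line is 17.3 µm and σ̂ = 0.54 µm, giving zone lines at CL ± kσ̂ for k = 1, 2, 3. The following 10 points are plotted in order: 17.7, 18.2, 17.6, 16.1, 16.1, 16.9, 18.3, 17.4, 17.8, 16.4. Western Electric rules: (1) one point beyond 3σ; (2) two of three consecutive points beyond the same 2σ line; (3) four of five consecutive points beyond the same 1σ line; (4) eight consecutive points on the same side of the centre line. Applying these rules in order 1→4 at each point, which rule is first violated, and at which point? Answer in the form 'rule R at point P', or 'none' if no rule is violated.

Zone of each point (C = within 1σ̂, B = 1σ̂–2σ̂, A = 2σ̂–3σ̂, * = beyond 3σ̂; sign = side of CL): 1:+C, 2:+B, 3:+C, 4:-A, 5:-A, 6:-C, 7:+B, 8:+C, 9:+C, 10:-B
Rule 2 (two of three consecutive points beyond the same 2σ limit) is satisfied at point 5.

rule 2 at point 5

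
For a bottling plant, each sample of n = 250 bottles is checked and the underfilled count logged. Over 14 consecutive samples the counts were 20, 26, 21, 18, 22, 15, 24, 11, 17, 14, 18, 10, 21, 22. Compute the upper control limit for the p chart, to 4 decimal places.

0.1237

p̄ = Σdᵢ / (k·n) = 259 / (14 × 250) = 0.07400
UCL = p̄ + 3·√(p̄(1−p̄)/n) = 0.07400 + 3 × √(0.07400×0.92600/250) = 0.07400 + 3 × 0.01656 = 0.12367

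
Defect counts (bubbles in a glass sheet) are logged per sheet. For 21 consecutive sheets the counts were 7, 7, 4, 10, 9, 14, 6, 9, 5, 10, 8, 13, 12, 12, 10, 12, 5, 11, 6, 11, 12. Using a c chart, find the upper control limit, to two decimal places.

c̄ = (7 + 7 + 4 + 10 + 9 + 14 + 6 + 9 + 5 + 10 + 8 + 13 + 12 + 12 + 10 + 12 + 5 + 11 + 6 + 11 + 12) / 21 = 193 / 21 = 9.1905
UCL = c̄ + 3√c̄ = 9.1905 + 3 × √9.1905 = 9.1905 + 3 × 3.0316 = 18.2852

18.29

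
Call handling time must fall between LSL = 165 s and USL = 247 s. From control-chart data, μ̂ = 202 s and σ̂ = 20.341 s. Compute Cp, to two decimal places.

0.67

Cp = (USL − LSL) / (6σ̂) = (247 − 165) / (6 × 20.341) = 82.0000 / 122.0460 = 0.6719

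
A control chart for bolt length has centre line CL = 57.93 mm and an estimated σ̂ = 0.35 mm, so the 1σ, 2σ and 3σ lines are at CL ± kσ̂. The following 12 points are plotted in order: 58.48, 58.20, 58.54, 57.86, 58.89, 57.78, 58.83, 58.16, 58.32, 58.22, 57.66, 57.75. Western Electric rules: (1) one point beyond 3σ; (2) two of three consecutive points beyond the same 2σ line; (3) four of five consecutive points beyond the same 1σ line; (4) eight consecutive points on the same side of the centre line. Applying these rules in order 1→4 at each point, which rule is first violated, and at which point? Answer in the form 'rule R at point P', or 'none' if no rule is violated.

Zone of each point (C = within 1σ̂, B = 1σ̂–2σ̂, A = 2σ̂–3σ̂, * = beyond 3σ̂; sign = side of CL): 1:+B, 2:+C, 3:+B, 4:-C, 5:+A, 6:-C, 7:+A, 8:+C, 9:+B, 10:+C, 11:-C, 12:-C
Rule 2 (two of three consecutive points beyond the same 2σ limit) is satisfied at point 7.

rule 2 at point 7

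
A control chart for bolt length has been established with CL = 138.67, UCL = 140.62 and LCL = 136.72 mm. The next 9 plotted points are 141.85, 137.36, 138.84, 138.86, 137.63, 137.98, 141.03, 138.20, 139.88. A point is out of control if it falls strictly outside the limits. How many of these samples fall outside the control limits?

Compare each point to [136.72, 140.62]: sample 1 = 141.85 > UCL; sample 7 = 141.03 > UCL.

2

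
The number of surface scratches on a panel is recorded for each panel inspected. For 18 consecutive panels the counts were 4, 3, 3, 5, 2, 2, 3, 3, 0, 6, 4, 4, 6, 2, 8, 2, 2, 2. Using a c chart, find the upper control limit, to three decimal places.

8.912

c̄ = (4 + 3 + 3 + 5 + 2 + 2 + 3 + 3 + 0 + 6 + 4 + 4 + 6 + 2 + 8 + 2 + 2 + 2) / 18 = 61 / 18 = 3.3889
UCL = c̄ + 3√c̄ = 3.3889 + 3 × √3.3889 = 3.3889 + 3 × 1.8409 = 8.9116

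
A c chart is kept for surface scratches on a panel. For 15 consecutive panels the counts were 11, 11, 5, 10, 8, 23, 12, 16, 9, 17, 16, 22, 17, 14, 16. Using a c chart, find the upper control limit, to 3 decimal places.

24.945

c̄ = (11 + 11 + 5 + 10 + 8 + 23 + 12 + 16 + 9 + 17 + 16 + 22 + 17 + 14 + 16) / 15 = 207 / 15 = 13.8000
UCL = c̄ + 3√c̄ = 13.8000 + 3 × √13.8000 = 13.8000 + 3 × 3.7148 = 24.9445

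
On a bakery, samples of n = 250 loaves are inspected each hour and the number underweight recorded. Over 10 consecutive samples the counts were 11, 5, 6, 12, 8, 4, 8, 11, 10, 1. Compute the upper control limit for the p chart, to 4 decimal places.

0.0630

p̄ = Σdᵢ / (k·n) = 76 / (10 × 250) = 0.03040
UCL = p̄ + 3·√(p̄(1−p̄)/n) = 0.03040 + 3 × √(0.03040×0.96960/250) = 0.03040 + 3 × 0.01086 = 0.06297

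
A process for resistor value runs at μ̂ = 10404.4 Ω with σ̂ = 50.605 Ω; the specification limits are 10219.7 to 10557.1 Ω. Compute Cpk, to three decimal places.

1.006

Cpu = (USL − μ̂) / (3σ̂) = (10557.1 − 10404.4) / (3 × 50.605) = 1.0058; Cpl = (μ̂ − LSL) / (3σ̂) = (10404.4 − 10219.7) / (3 × 50.605) = 1.2166; Cpk = min(Cpu, Cpl) = 1.0058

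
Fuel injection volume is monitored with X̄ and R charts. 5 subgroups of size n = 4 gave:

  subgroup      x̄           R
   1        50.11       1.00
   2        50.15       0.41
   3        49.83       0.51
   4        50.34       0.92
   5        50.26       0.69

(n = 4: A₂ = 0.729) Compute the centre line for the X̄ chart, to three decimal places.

X̄̄ = (50.11 + 50.15 + 49.83 + 50.34 + 50.26) / 5 = 250.6900 / 5 = 50.1380
CL = X̄̄ = 50.1380

50.138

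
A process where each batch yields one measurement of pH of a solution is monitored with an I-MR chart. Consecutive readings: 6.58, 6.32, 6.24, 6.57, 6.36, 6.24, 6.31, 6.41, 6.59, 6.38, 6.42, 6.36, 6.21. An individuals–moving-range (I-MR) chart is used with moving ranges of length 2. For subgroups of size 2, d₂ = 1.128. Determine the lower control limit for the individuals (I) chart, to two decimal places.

5.98

X̄ = (6.58 + 6.32 + 6.24 + 6.57 + 6.36 + 6.24 + 6.31 + 6.41 + 6.59 + 6.38 + 6.42 + 6.36 + 6.21) / 13 = 6.3838
Moving ranges: 0.26, 0.08, 0.33, 0.21, 0.12, 0.07, 0.10, 0.18, 0.21, 0.04, 0.06, 0.15; M̄R̄ = 1.8100 / 12 = 0.1508
LCL = X̄ − 3·M̄R̄/d₂ = 6.3838 − 3 × 0.1508 / 1.128 = 5.9827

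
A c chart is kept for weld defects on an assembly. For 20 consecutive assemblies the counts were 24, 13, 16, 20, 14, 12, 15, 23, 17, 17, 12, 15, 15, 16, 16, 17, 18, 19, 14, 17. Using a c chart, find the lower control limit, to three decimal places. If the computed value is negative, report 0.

c̄ = (24 + 13 + 16 + 20 + 14 + 12 + 15 + 23 + 17 + 17 + 12 + 15 + 15 + 16 + 16 + 17 + 18 + 19 + 14 + 17) / 20 = 330 / 20 = 16.5000
LCL = c̄ − 3√c̄ = 16.5000 − 3 × 4.0620 = 4.3139

4.314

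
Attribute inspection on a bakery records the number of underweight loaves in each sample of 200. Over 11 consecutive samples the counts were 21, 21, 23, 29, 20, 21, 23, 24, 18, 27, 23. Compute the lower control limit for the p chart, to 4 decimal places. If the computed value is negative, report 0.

p̄ = Σdᵢ / (k·n) = 250 / (11 × 200) = 0.11364
LCL = p̄ − 3·√(p̄(1−p̄)/n) = 0.11364 − 3 × 0.02244 = 0.04631

0.0463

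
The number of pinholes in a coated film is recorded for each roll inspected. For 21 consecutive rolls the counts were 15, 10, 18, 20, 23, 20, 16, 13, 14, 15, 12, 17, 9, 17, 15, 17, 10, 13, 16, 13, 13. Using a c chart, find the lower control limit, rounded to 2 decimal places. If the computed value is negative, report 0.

3.41

c̄ = (15 + 10 + 18 + 20 + 23 + 20 + 16 + 13 + 14 + 15 + 12 + 17 + 9 + 17 + 15 + 17 + 10 + 13 + 16 + 13 + 13) / 21 = 316 / 21 = 15.0476
LCL = c̄ − 3√c̄ = 15.0476 − 3 × 3.8791 = 3.4102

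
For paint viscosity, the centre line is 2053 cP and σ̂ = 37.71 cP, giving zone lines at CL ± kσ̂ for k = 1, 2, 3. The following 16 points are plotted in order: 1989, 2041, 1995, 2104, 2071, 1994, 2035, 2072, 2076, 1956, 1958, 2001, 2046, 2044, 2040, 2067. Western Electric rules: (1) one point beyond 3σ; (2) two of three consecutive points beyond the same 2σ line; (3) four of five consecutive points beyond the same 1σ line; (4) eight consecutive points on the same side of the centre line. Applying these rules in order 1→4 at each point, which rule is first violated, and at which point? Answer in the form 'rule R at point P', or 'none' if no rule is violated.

rule 2 at point 11

Zone of each point (C = within 1σ̂, B = 1σ̂–2σ̂, A = 2σ̂–3σ̂, * = beyond 3σ̂; sign = side of CL): 1:-B, 2:-C, 3:-B, 4:+B, 5:+C, 6:-B, 7:-C, 8:+C, 9:+C, 10:-A, 11:-A, 12:-B, 13:-C, 14:-C, 15:-C, 16:+C
Rule 2 (two of three consecutive points beyond the same 2σ limit) is satisfied at point 11.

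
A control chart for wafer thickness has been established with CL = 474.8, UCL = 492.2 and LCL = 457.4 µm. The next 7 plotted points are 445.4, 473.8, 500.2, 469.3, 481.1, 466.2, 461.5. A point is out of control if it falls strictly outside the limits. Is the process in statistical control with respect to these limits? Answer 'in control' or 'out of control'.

out of control

Compare each point to [457.4, 492.2]: sample 1 = 445.4 < LCL; sample 3 = 500.2 > UCL.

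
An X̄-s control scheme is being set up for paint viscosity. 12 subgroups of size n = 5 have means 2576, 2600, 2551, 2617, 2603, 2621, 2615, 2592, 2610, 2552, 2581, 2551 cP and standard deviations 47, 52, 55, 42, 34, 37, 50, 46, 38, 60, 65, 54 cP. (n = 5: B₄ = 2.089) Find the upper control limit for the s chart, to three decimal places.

100.968

s̄ = (47 + 52 + 55 + 42 + 34 + 37 + 50 + 46 + 38 + 60 + 65 + 54) / 12 = 48.3333
UCL_s = B₄·s̄ = 2.089 × 48.3333 = 100.9683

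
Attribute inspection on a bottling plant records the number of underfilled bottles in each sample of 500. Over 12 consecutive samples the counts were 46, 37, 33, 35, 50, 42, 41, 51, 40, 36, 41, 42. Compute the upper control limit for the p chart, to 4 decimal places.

p̄ = Σdᵢ / (k·n) = 494 / (12 × 500) = 0.08233
UCL = p̄ + 3·√(p̄(1−p̄)/n) = 0.08233 + 3 × √(0.08233×0.91767/500) = 0.08233 + 3 × 0.01229 = 0.11921

0.1192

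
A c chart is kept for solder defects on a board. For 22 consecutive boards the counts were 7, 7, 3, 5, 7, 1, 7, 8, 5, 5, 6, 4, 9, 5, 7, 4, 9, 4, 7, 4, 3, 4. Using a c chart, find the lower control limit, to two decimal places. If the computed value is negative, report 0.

0.00

c̄ = (7 + 7 + 3 + 5 + 7 + 1 + 7 + 8 + 5 + 5 + 6 + 4 + 9 + 5 + 7 + 4 + 9 + 4 + 7 + 4 + 3 + 4) / 22 = 121 / 22 = 5.5000
LCL = c̄ − 3√c̄ = 5.5000 − 3 × 2.3452 = -1.5356 → 0 (cannot be negative)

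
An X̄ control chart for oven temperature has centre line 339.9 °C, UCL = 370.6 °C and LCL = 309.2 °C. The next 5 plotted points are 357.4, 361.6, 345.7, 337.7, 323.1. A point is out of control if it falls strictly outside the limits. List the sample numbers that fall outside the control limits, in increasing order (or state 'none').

none

All 5 points lie within [309.2, 370.6].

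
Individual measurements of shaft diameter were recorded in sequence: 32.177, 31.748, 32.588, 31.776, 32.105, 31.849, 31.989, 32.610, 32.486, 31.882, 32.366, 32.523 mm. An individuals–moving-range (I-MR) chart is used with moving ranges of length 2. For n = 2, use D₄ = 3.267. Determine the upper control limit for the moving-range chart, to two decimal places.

Moving ranges: 0.429, 0.840, 0.812, 0.329, 0.256, 0.140, 0.621, 0.124, 0.604, 0.484, 0.157; M̄R̄ = 4.7960 / 11 = 0.4360
UCL_MR = D₄·M̄R̄ = 3.267 × 0.4360 = 1.4244

1.42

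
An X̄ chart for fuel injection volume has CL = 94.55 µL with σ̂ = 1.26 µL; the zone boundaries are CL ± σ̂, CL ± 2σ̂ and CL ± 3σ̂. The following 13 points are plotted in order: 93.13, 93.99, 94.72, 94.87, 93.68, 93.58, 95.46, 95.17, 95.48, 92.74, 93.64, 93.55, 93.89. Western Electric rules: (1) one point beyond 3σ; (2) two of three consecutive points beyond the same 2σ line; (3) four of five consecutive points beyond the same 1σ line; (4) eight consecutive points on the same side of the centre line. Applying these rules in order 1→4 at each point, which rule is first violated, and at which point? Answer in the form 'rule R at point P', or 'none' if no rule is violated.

Zone of each point (C = within 1σ̂, B = 1σ̂–2σ̂, A = 2σ̂–3σ̂, * = beyond 3σ̂; sign = side of CL): 1:-B, 2:-C, 3:+C, 4:+C, 5:-C, 6:-C, 7:+C, 8:+C, 9:+C, 10:-B, 11:-C, 12:-C, 13:-C
No rule fires across all 13 points.

none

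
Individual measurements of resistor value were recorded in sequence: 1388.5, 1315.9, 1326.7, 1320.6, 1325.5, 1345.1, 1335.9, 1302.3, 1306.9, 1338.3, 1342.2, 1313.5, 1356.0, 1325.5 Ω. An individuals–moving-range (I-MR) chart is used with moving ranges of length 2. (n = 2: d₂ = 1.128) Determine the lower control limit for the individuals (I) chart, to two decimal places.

X̄ = (1388.5 + 1315.9 + 1326.7 + 1320.6 + 1325.5 + 1345.1 + 1335.9 + 1302.3 + 1306.9 + 1338.3 + 1342.2 + 1313.5 + 1356.0 + 1325.5) / 14 = 1331.6357
Moving ranges: 72.6, 10.8, 6.1, 4.9, 19.6, 9.2, 33.6, 4.6, 31.4, 3.9, 28.7, 42.5, 30.5; M̄R̄ = 298.4000 / 13 = 22.9538
LCL = X̄ − 3·M̄R̄/d₂ = 1331.6357 − 3 × 22.9538 / 1.128 = 1270.5883

1270.59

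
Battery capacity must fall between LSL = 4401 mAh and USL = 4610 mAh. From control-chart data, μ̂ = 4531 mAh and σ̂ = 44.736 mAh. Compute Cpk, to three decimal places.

Cpu = (USL − μ̂) / (3σ̂) = (4610 − 4531) / (3 × 44.736) = 0.5886; Cpl = (μ̂ − LSL) / (3σ̂) = (4531 − 4401) / (3 × 44.736) = 0.9686; Cpk = min(Cpu, Cpl) = 0.5886

0.589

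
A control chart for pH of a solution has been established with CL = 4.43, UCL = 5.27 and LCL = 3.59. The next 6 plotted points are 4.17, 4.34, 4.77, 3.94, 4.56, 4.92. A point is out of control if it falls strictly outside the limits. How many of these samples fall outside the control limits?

All 6 points lie within [3.59, 5.27].

0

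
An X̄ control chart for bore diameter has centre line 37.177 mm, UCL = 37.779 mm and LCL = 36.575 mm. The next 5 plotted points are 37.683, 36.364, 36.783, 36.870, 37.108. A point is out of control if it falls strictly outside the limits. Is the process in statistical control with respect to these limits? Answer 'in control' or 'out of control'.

out of control

Compare each point to [36.575, 37.779]: sample 2 = 36.364 < LCL.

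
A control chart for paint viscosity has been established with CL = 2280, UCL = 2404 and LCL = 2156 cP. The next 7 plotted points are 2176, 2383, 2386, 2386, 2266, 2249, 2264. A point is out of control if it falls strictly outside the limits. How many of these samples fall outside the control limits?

All 7 points lie within [2156, 2404].

0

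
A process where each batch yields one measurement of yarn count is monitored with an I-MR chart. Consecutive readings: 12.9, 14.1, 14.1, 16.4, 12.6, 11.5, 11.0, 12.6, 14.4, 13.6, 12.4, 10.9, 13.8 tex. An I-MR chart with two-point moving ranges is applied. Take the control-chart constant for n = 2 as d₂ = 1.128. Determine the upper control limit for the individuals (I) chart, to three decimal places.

X̄ = (12.9 + 14.1 + 14.1 + 16.4 + 12.6 + 11.5 + 11.0 + 12.6 + 14.4 + 13.6 + 12.4 + 10.9 + 13.8) / 13 = 13.1000
Moving ranges: 1.2, 0.0, 2.3, 3.8, 1.1, 0.5, 1.6, 1.8, 0.8, 1.2, 1.5, 2.9; M̄R̄ = 18.7000 / 12 = 1.5583
UCL = X̄ + 3·M̄R̄/d₂ = 13.1000 + 3 × 1.5583 / 1.128 = 17.2445

17.245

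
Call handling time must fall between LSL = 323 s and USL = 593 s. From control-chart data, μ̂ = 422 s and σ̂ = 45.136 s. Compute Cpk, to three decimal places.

0.731

Cpu = (USL − μ̂) / (3σ̂) = (593 − 422) / (3 × 45.136) = 1.2629; Cpl = (μ̂ − LSL) / (3σ̂) = (422 − 323) / (3 × 45.136) = 0.7311; Cpk = min(Cpu, Cpl) = 0.7311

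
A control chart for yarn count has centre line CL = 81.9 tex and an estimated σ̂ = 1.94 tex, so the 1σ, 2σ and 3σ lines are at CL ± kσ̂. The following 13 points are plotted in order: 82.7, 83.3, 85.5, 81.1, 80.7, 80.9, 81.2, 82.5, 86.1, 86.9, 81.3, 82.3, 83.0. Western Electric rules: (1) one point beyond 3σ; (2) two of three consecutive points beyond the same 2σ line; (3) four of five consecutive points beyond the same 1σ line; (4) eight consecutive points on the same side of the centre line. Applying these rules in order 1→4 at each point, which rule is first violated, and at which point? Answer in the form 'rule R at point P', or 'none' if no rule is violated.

rule 2 at point 10

Zone of each point (C = within 1σ̂, B = 1σ̂–2σ̂, A = 2σ̂–3σ̂, * = beyond 3σ̂; sign = side of CL): 1:+C, 2:+C, 3:+B, 4:-C, 5:-C, 6:-C, 7:-C, 8:+C, 9:+A, 10:+A, 11:-C, 12:+C, 13:+C
Rule 2 (two of three consecutive points beyond the same 2σ limit) is satisfied at point 10.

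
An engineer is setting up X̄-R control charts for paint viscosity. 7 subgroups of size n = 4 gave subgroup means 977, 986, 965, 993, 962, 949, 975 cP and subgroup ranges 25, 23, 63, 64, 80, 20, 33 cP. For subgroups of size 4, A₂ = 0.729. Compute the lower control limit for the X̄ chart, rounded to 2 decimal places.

940.35

X̄̄ = (977 + 986 + 965 + 993 + 962 + 949 + 975) / 7 = 6807.0000 / 7 = 972.4286
R̄ = (25 + 23 + 63 + 64 + 80 + 20 + 33) / 7 = 308.0000 / 7 = 44.0000
LCL = X̄̄ − A₂·R̄ = 972.4286 − 0.729 × 44.0000 = 940.3526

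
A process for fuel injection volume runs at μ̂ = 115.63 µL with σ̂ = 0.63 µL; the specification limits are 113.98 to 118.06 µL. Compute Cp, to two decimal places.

Cp = (USL − LSL) / (6σ̂) = (118.06 − 113.98) / (6 × 0.63) = 4.0800 / 3.7800 = 1.0794

1.08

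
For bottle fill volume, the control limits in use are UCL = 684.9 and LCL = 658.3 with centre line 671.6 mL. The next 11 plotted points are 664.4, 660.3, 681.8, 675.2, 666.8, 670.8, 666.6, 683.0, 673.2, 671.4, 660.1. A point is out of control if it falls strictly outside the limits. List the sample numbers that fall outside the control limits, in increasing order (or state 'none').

All 11 points lie within [658.3, 684.9].

none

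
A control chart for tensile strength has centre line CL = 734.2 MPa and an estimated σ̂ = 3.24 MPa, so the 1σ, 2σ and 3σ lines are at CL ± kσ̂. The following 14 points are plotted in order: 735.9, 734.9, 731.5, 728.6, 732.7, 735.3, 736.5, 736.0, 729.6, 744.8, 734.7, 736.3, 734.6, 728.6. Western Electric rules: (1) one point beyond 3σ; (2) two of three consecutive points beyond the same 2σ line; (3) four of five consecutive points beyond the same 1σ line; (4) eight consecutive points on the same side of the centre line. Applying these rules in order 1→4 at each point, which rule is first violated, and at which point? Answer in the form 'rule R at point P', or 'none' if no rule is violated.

Zone of each point (C = within 1σ̂, B = 1σ̂–2σ̂, A = 2σ̂–3σ̂, * = beyond 3σ̂; sign = side of CL): 1:+C, 2:+C, 3:-C, 4:-B, 5:-C, 6:+C, 7:+C, 8:+C, 9:-B, 10:+*, 11:+C, 12:+C, 13:+C, 14:-B
Rule 1 (one point beyond the 3σ limits) is satisfied at point 10.

rule 1 at point 10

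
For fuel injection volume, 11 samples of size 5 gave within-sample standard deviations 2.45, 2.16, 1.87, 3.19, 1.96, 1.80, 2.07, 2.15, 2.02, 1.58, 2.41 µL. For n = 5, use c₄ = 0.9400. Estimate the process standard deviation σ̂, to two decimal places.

2.29

s̄ = (2.45 + 2.16 + 1.87 + 3.19 + 1.96 + 1.80 + 2.07 + 2.15 + 2.02 + 1.58 + 2.41) / 11 = 2.1509
σ̂ = s̄ / c₄ = 2.1509 / 0.9400 = 2.2882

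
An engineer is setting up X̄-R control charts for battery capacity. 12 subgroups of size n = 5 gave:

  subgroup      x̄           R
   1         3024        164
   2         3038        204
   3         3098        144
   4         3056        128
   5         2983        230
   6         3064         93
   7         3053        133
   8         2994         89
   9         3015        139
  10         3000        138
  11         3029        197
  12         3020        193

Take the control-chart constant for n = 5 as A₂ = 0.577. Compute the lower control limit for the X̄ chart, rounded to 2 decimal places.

2942.12

X̄̄ = (3024 + 3038 + 3098 + 3056 + 2983 + 3064 + 3053 + 2994 + 3015 + 3000 + 3029 + 3020) / 12 = 36374.0000 / 12 = 3031.1667
R̄ = (164 + 204 + 144 + 128 + 230 + 93 + 133 + 89 + 139 + 138 + 197 + 193) / 12 = 1852.0000 / 12 = 154.3333
LCL = X̄̄ − A₂·R̄ = 3031.1667 − 0.577 × 154.3333 = 2942.1163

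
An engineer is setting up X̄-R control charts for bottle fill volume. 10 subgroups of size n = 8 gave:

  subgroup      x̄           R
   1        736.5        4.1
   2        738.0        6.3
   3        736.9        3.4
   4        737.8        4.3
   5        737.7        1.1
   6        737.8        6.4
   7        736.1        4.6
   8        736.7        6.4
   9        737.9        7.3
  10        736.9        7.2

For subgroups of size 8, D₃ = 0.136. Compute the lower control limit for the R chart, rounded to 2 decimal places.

R̄ = (4.1 + 6.3 + 3.4 + 4.3 + 1.1 + 6.4 + 4.6 + 6.4 + 7.3 + 7.2) / 10 = 51.1000 / 10 = 5.1100
LCL_R = D₃·R̄ = 0.136 × 5.1100 = 0.6950

0.69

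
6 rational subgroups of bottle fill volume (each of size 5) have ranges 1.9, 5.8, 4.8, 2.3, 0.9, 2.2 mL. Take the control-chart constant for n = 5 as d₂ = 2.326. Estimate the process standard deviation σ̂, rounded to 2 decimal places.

R̄ = (1.9 + 5.8 + 4.8 + 2.3 + 0.9 + 2.2) / 6 = 2.9833
σ̂ = R̄ / d₂ = 2.9833 / 2.326 = 1.2826

1.28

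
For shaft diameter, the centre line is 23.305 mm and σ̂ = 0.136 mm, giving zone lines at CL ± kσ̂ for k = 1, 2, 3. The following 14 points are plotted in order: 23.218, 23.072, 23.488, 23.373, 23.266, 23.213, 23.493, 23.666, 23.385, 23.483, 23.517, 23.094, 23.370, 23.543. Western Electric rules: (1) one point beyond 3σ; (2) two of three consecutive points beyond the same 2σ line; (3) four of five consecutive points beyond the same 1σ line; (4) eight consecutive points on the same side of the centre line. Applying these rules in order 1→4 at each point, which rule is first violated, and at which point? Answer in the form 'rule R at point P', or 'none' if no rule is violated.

rule 3 at point 11

Zone of each point (C = within 1σ̂, B = 1σ̂–2σ̂, A = 2σ̂–3σ̂, * = beyond 3σ̂; sign = side of CL): 1:-C, 2:-B, 3:+B, 4:+C, 5:-C, 6:-C, 7:+B, 8:+A, 9:+C, 10:+B, 11:+B, 12:-B, 13:+C, 14:+B
Rule 3 (four of five consecutive points beyond the same 1σ limit) is satisfied at point 11.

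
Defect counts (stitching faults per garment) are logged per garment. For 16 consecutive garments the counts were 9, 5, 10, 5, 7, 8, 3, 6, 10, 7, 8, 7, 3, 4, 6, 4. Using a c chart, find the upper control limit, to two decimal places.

c̄ = (9 + 5 + 10 + 5 + 7 + 8 + 3 + 6 + 10 + 7 + 8 + 7 + 3 + 4 + 6 + 4) / 16 = 102 / 16 = 6.3750
UCL = c̄ + 3√c̄ = 6.3750 + 3 × √6.3750 = 6.3750 + 3 × 2.5249 = 13.9496

13.95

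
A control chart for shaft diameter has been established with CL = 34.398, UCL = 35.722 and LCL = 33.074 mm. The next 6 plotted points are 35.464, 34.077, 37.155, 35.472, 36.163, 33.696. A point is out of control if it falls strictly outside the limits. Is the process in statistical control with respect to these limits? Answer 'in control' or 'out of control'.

Compare each point to [33.074, 35.722]: sample 3 = 37.155 > UCL; sample 5 = 36.163 > UCL.

out of control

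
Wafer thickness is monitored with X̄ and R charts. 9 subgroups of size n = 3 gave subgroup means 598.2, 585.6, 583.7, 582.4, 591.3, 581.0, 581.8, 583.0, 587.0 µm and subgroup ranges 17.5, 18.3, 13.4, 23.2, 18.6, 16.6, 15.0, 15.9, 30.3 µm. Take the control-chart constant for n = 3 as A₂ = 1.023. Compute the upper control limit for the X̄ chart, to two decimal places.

605.19

X̄̄ = (598.2 + 585.6 + 583.7 + 582.4 + 591.3 + 581.0 + 581.8 + 583.0 + 587.0) / 9 = 5274.0000 / 9 = 586.0000
R̄ = (17.5 + 18.3 + 13.4 + 23.2 + 18.6 + 16.6 + 15.0 + 15.9 + 30.3) / 9 = 168.8000 / 9 = 18.7556
UCL = X̄̄ + A₂·R̄ = 586.0000 + 1.023 × 18.7556 = 605.1869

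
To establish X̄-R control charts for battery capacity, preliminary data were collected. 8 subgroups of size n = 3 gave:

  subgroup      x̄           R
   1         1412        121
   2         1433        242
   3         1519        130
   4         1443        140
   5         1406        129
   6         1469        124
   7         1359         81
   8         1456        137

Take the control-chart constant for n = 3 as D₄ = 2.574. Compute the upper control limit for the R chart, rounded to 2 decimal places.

355.21

R̄ = (121 + 242 + 130 + 140 + 129 + 124 + 81 + 137) / 8 = 1104.0000 / 8 = 138.0000
UCL_R = D₄·R̄ = 2.574 × 138.0000 = 355.2120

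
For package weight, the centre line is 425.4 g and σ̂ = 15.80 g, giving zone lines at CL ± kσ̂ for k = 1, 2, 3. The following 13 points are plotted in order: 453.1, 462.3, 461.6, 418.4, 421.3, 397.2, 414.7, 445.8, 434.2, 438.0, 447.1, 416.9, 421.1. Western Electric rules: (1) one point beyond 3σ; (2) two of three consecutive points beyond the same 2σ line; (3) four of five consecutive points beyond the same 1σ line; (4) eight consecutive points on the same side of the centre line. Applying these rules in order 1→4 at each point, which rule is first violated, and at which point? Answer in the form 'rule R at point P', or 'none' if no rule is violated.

Zone of each point (C = within 1σ̂, B = 1σ̂–2σ̂, A = 2σ̂–3σ̂, * = beyond 3σ̂; sign = side of CL): 1:+B, 2:+A, 3:+A, 4:-C, 5:-C, 6:-B, 7:-C, 8:+B, 9:+C, 10:+C, 11:+B, 12:-C, 13:-C
Rule 2 (two of three consecutive points beyond the same 2σ limit) is satisfied at point 3.

rule 2 at point 3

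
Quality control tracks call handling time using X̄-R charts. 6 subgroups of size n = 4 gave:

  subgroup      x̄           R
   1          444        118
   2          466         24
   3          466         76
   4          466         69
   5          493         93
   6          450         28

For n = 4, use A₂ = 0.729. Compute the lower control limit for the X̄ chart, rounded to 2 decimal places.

X̄̄ = (444 + 466 + 466 + 466 + 493 + 450) / 6 = 2785.0000 / 6 = 464.1667
R̄ = (118 + 24 + 76 + 69 + 93 + 28) / 6 = 408.0000 / 6 = 68.0000
LCL = X̄̄ − A₂·R̄ = 464.1667 − 0.729 × 68.0000 = 414.5947

414.59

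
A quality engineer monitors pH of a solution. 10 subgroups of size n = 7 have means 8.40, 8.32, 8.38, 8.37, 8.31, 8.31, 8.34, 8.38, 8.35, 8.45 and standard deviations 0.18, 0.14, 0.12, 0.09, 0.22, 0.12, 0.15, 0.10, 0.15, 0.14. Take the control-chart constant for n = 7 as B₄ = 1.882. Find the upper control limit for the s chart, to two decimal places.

s̄ = (0.18 + 0.14 + 0.12 + 0.09 + 0.22 + 0.12 + 0.15 + 0.10 + 0.15 + 0.14) / 10 = 0.1410
UCL_s = B₄·s̄ = 1.882 × 0.1410 = 0.2654

0.27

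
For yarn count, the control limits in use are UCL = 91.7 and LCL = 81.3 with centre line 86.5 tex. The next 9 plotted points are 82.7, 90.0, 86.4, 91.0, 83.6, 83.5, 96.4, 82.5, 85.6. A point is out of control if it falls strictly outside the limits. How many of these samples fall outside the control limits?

Compare each point to [81.3, 91.7]: sample 7 = 96.4 > UCL.

1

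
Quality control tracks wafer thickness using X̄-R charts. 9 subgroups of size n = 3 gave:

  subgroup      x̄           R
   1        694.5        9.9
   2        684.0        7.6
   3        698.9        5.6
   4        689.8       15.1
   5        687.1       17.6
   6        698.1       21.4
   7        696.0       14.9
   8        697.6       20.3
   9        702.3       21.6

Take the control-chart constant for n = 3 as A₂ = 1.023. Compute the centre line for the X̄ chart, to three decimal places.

694.256

X̄̄ = (694.5 + 684.0 + 698.9 + 689.8 + 687.1 + 698.1 + 696.0 + 697.6 + 702.3) / 9 = 6248.3000 / 9 = 694.2556
CL = X̄̄ = 694.2556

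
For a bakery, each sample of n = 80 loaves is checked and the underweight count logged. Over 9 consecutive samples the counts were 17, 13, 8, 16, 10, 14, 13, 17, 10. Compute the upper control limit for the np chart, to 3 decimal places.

23.044

p̄ = Σdᵢ / (k·n) = 118 / (9 × 80) = 0.16389
UCL = np̄ + 3·√(np̄(1−p̄)) = 13.1111 + 3 × √(13.1111×0.83611) = 13.1111 + 3 × 3.3109 = 23.0439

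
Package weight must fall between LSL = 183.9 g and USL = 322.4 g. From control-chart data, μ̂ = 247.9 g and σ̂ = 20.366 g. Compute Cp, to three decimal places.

Cp = (USL − LSL) / (6σ̂) = (322.4 − 183.9) / (6 × 20.366) = 138.5000 / 122.1960 = 1.1334

1.133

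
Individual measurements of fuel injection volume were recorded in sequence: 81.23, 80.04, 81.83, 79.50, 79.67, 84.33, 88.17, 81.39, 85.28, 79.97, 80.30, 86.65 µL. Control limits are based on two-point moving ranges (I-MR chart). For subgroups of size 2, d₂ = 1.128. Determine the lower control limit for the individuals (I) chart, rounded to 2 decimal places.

X̄ = (81.23 + 80.04 + 81.83 + 79.50 + 79.67 + 84.33 + 88.17 + 81.39 + 85.28 + 79.97 + 80.30 + 86.65) / 12 = 82.3633
Moving ranges: 1.19, 1.79, 2.33, 0.17, 4.66, 3.84, 6.78, 3.89, 5.31, 0.33, 6.35; M̄R̄ = 36.6400 / 11 = 3.3309
LCL = X̄ − 3·M̄R̄/d₂ = 82.3633 − 3 × 3.3309 / 1.128 = 73.5045

73.50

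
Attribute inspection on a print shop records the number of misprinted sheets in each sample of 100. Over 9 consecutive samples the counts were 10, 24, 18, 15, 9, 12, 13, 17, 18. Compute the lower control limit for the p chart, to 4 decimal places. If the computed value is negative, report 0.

p̄ = Σdᵢ / (k·n) = 136 / (9 × 100) = 0.15111
LCL = p̄ − 3·√(p̄(1−p̄)/n) = 0.15111 − 3 × 0.03582 = 0.04366

0.0437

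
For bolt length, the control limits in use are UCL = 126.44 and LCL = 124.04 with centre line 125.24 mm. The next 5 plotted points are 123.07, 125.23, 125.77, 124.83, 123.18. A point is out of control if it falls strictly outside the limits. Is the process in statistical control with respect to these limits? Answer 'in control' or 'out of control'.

Compare each point to [124.04, 126.44]: sample 1 = 123.07 < LCL; sample 5 = 123.18 < LCL.

out of control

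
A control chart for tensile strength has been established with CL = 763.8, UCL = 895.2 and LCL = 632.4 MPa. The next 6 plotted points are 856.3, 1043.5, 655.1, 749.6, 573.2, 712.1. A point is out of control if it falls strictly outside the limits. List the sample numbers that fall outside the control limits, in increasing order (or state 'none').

Compare each point to [632.4, 895.2]: sample 2 = 1043.5 > UCL; sample 5 = 573.2 < LCL.

2, 5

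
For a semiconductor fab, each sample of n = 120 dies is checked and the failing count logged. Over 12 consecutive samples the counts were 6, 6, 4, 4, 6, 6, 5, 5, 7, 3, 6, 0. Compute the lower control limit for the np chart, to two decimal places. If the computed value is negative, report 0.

p̄ = Σdᵢ / (k·n) = 58 / (12 × 120) = 0.04028
LCL = np̄ − 3·√(np̄(1−p̄)) = 4.8333 − 3 × 2.1538 = -1.6279 → 0 (negative, so LCL = 0)

0.00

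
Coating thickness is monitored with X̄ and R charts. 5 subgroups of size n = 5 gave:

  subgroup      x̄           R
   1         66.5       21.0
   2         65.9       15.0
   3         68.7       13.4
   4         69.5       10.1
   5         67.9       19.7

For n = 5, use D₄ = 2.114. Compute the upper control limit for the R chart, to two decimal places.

R̄ = (21.0 + 15.0 + 13.4 + 10.1 + 19.7) / 5 = 79.2000 / 5 = 15.8400
UCL_R = D₄·R̄ = 2.114 × 15.8400 = 33.4858

33.49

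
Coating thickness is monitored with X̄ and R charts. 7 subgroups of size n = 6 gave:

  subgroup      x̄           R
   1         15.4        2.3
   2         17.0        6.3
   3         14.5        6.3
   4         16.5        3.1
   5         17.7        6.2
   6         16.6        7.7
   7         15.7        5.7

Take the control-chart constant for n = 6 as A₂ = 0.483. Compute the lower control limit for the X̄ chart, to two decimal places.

13.61

X̄̄ = (15.4 + 17.0 + 14.5 + 16.5 + 17.7 + 16.6 + 15.7) / 7 = 113.4000 / 7 = 16.2000
R̄ = (2.3 + 6.3 + 6.3 + 3.1 + 6.2 + 7.7 + 5.7) / 7 = 37.6000 / 7 = 5.3714
LCL = X̄̄ − A₂·R̄ = 16.2000 − 0.483 × 5.3714 = 13.6056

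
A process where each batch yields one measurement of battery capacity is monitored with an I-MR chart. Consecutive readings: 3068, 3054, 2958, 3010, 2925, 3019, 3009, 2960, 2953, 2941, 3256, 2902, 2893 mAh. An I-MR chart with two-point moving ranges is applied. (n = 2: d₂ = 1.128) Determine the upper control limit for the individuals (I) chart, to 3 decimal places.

X̄ = (3068 + 3054 + 2958 + 3010 + 2925 + 3019 + 3009 + 2960 + 2953 + 2941 + 3256 + 2902 + 2893) / 13 = 2996.0000
Moving ranges: 14, 96, 52, 85, 94, 10, 49, 7, 12, 315, 354, 9; M̄R̄ = 1097.0000 / 12 = 91.4167
UCL = X̄ + 3·M̄R̄/d₂ = 2996.0000 + 3 × 91.4167 / 1.128 = 3239.1294

3239.129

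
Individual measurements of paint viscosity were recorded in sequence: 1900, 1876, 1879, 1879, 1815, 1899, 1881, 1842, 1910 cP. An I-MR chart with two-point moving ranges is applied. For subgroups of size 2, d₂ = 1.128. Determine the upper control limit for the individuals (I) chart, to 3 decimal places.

X̄ = (1900 + 1876 + 1879 + 1879 + 1815 + 1899 + 1881 + 1842 + 1910) / 9 = 1875.6667
Moving ranges: 24, 3, 0, 64, 84, 18, 39, 68; M̄R̄ = 300.0000 / 8 = 37.5000
UCL = X̄ + 3·M̄R̄/d₂ = 1875.6667 + 3 × 37.5000 / 1.128 = 1975.4007

1975.401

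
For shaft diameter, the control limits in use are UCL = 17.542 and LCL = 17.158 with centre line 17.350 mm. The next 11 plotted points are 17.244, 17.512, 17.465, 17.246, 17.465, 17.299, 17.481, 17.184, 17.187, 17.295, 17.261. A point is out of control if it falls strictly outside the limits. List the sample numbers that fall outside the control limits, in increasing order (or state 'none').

All 11 points lie within [17.158, 17.542].

none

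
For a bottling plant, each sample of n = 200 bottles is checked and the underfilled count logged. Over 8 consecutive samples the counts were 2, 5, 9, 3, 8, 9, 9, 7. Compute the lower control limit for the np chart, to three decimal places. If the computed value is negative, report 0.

0.000

p̄ = Σdᵢ / (k·n) = 52 / (8 × 200) = 0.03250
LCL = np̄ − 3·√(np̄(1−p̄)) = 6.5000 − 3 × 2.5077 = -1.0232 → 0 (negative, so LCL = 0)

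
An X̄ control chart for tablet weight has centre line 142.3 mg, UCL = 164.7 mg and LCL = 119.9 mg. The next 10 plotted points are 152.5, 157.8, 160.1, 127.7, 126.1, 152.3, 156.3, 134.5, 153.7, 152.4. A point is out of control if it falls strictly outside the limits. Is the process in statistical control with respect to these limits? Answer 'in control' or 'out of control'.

in control

All 10 points lie within [119.9, 164.7].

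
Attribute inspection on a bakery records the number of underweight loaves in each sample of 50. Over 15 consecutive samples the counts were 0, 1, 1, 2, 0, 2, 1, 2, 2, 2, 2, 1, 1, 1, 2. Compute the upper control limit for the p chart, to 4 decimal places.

p̄ = Σdᵢ / (k·n) = 20 / (15 × 50) = 0.02667
UCL = p̄ + 3·√(p̄(1−p̄)/n) = 0.02667 + 3 × √(0.02667×0.97333/50) = 0.02667 + 3 × 0.02278 = 0.09502

0.0950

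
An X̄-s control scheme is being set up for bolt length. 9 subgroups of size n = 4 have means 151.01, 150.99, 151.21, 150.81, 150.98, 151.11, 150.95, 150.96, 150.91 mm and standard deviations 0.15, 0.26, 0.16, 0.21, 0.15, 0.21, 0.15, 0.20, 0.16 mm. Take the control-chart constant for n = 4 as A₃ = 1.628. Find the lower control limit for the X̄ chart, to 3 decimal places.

150.694

X̄̄ = (151.01 + 150.99 + 151.21 + 150.81 + 150.98 + 151.11 + 150.95 + 150.96 + 150.91) / 9 = 150.9922
s̄ = (0.15 + 0.26 + 0.16 + 0.21 + 0.15 + 0.21 + 0.15 + 0.20 + 0.16) / 9 = 0.1833
LCL = X̄̄ − A₃·s̄ = 150.9922 − 1.628 × 0.1833 = 150.6938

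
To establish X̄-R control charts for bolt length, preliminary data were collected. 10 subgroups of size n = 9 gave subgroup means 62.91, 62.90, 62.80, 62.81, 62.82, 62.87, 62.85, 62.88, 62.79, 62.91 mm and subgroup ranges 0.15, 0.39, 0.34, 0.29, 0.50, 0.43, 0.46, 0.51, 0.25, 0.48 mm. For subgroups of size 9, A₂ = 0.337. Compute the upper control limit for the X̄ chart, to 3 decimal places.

62.982

X̄̄ = (62.91 + 62.90 + 62.80 + 62.81 + 62.82 + 62.87 + 62.85 + 62.88 + 62.79 + 62.91) / 10 = 628.5400 / 10 = 62.8540
R̄ = (0.15 + 0.39 + 0.34 + 0.29 + 0.50 + 0.43 + 0.46 + 0.51 + 0.25 + 0.48) / 10 = 3.8000 / 10 = 0.3800
UCL = X̄̄ + A₂·R̄ = 62.8540 + 0.337 × 0.3800 = 62.9821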